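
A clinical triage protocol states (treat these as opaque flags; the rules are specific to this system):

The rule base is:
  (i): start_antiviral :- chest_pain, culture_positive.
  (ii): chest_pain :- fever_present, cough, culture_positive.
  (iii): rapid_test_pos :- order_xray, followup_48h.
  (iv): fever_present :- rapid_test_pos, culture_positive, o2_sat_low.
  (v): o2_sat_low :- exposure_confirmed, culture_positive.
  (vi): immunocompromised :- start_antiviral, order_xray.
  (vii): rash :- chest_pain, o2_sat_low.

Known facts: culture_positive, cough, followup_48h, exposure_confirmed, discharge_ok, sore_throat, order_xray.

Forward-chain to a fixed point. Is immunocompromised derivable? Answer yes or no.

Round 1 fires (iii), (v), giving rapid_test_pos, o2_sat_low.
Round 2 fires (iv), giving fever_present.
Round 3 fires (ii), giving chest_pain.
Round 4 fires (i), (vii), giving start_antiviral, rash.
Round 5 fires (vi), giving immunocompromised.
immunocompromised appears in round 5, so it is derivable.

yes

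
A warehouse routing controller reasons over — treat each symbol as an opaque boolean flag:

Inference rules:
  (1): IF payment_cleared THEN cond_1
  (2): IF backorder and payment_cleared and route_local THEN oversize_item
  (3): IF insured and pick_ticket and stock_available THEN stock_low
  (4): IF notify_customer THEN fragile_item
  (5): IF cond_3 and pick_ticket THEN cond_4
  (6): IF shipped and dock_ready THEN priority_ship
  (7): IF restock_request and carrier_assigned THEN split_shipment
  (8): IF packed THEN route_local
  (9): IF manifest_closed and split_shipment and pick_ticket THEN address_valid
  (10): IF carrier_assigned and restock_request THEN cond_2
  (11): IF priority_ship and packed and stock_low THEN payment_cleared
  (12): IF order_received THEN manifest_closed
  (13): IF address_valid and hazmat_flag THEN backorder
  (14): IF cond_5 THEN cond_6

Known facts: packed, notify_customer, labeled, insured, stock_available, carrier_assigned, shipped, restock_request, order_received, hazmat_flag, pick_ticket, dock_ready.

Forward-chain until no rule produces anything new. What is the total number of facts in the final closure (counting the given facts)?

24

Round 1: (3) [IF insured and pick_ticket and stock_available THEN stock_low]; (4) [IF notify_customer THEN fragile_item]; (6) [IF shipped and dock_ready THEN priority_ship]; (7) [IF restock_request and carrier_assigned THEN split_shipment]; (8) [IF packed THEN route_local]; (10) [IF carrier_assigned and restock_request THEN cond_2]; (12) [IF order_received THEN manifest_closed]. Adds stock_low, fragile_item, priority_ship, split_shipment, route_local, cond_2, manifest_closed.
Round 2: (9) [IF manifest_closed and split_shipment and pick_ticket THEN address_valid]; (11) [IF priority_ship and packed and stock_low THEN payment_cleared]. Adds address_valid, payment_cleared.
Round 3: (1) [IF payment_cleared THEN cond_1]; (13) [IF address_valid and hazmat_flag THEN backorder]. Adds cond_1, backorder.
Round 4: (2) [IF backorder and payment_cleared and route_local THEN oversize_item]. Adds oversize_item.
Closure: {address_valid, backorder, carrier_assigned, cond_1, cond_2, dock_ready, fragile_item, hazmat_flag, insured, labeled, manifest_closed, notify_customer, order_received, oversize_item, packed, payment_cleared, pick_ticket, priority_ship, restock_request, route_local, shipped, split_shipment, stock_available, stock_low} — 24 facts.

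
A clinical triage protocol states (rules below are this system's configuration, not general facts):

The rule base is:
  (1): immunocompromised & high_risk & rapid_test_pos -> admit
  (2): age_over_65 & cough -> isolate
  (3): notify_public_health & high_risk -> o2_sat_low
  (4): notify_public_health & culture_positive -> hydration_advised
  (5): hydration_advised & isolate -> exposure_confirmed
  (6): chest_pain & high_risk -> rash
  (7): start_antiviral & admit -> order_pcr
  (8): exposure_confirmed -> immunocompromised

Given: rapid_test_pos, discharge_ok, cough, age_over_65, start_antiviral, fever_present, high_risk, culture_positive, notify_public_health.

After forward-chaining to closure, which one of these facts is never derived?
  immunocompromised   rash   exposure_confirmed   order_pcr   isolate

rash

Round 1: (2) [age_over_65 & cough -> isolate]; (3) [notify_public_health & high_risk -> o2_sat_low]; (4) [notify_public_health & culture_positive -> hydration_advised]. New: isolate, o2_sat_low, hydration_advised.
Round 2: (5) [hydration_advised & isolate -> exposure_confirmed]. New: exposure_confirmed.
Round 3: (8) [exposure_confirmed -> immunocompromised]. New: immunocompromised.
Round 4: (1) [immunocompromised & high_risk & rapid_test_pos -> admit]. New: admit.
Round 5: (7) [start_antiviral & admit -> order_pcr]. New: order_pcr.
Derived: exposure_confirmed (round 2), order_pcr (round 5), isolate (round 1), immunocompromised (round 3). rash never appears in any round.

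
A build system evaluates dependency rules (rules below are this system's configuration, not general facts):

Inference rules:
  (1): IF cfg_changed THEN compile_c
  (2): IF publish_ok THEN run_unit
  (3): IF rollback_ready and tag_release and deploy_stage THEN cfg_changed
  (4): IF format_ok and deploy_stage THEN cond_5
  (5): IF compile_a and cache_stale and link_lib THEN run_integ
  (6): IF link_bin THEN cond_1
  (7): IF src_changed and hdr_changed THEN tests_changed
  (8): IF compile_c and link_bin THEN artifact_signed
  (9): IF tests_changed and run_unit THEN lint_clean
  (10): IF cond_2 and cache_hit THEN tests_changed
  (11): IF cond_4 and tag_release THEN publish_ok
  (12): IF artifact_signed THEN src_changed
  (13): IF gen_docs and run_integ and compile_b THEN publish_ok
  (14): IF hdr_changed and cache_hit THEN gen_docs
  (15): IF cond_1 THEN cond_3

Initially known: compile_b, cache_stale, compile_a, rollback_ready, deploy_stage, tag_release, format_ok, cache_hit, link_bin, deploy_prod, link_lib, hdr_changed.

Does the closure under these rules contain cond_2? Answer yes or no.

no

Round 1: (3) [IF rollback_ready and tag_release and deploy_stage THEN cfg_changed]; (4) [IF format_ok and deploy_stage THEN cond_5]; (5) [IF compile_a and cache_stale and link_lib THEN run_integ]; (6) [IF link_bin THEN cond_1]; (14) [IF hdr_changed and cache_hit THEN gen_docs]. New: cfg_changed, cond_5, run_integ, cond_1, gen_docs.
Round 2: (1) [IF cfg_changed THEN compile_c]; (13) [IF gen_docs and run_integ and compile_b THEN publish_ok]; (15) [IF cond_1 THEN cond_3]. New: compile_c, publish_ok, cond_3.
Round 3: (2) [IF publish_ok THEN run_unit]; (8) [IF compile_c and link_bin THEN artifact_signed]. New: run_unit, artifact_signed.
Round 4: (12) [IF artifact_signed THEN src_changed]. New: src_changed.
Round 5: (7) [IF src_changed and hdr_changed THEN tests_changed]. New: tests_changed.
Round 6: (9) [IF tests_changed and run_unit THEN lint_clean]. New: lint_clean.
Fixed point reached. No rule has cond_2 as a consequent, and it is not given.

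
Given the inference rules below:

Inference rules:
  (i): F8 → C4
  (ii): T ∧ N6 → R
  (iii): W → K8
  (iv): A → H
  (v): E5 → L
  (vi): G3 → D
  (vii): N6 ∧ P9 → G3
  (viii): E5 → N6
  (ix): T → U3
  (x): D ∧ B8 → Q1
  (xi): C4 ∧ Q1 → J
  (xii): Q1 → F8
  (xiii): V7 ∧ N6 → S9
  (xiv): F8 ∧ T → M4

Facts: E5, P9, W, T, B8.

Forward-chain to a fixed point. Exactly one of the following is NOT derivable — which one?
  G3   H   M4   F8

Round 1 — (iii), (v), (viii), (ix), derive K8, L, N6, U3.
Round 2 — (ii), (vii), derive R, G3.
Round 3 — (vi), derive D.
Round 4 — (x), derive Q1.
Round 5 — (xii), derive F8.
Round 6 — (i), (xiv), derive C4, M4.
Round 7 — (xi), derive J.
Derived: M4 (round 6), F8 (round 5), G3 (round 2). H never appears in any round.

H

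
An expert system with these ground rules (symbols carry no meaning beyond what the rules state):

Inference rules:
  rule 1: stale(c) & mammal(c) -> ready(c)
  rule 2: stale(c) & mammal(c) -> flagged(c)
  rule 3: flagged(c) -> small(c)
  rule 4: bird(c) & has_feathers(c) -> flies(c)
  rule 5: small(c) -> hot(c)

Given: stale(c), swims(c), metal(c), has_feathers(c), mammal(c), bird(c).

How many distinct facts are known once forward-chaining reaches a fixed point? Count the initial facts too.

Round 1 fires rule 1, rule 2, rule 4, giving ready(c), flagged(c), flies(c).
Round 2 fires rule 3, giving small(c).
Round 3 fires rule 5, giving hot(c).
Closure: {bird(c), flagged(c), flies(c), has_feathers(c), hot(c), mammal(c), metal(c), ready(c), small(c), stale(c), swims(c)} — 11 facts.

11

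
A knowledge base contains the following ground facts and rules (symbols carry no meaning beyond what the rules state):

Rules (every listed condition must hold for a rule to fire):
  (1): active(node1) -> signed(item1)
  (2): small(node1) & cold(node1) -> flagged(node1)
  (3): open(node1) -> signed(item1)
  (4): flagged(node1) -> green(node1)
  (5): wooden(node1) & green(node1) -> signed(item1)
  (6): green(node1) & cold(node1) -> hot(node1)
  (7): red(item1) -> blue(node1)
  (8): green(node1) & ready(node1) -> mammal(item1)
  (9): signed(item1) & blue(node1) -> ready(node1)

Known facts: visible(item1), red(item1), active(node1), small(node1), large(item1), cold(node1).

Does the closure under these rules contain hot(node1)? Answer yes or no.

Round 1 fires (1), (2), (7), giving signed(item1), flagged(node1), blue(node1).
Round 2 fires (4), (9), giving green(node1), ready(node1).
Round 3 fires (6), (8), giving hot(node1), mammal(item1).
hot(node1) appears in round 3, so it is derivable.

yes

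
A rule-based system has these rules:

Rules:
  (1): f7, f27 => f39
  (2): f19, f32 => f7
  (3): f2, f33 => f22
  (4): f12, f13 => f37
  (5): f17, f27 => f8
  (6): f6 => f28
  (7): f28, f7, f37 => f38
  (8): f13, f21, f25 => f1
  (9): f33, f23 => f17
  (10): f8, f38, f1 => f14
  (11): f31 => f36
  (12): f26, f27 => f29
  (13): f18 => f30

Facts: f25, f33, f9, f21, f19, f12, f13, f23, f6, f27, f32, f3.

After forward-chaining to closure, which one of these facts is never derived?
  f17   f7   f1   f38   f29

Round 1 fires (2), (4), (6), (8), (9), giving f7, f37, f28, f1, f17.
Round 2 fires (1), (5), (7), giving f39, f8, f38.
Round 3 fires (10), giving f14.
Derived: f7 (round 1), f1 (round 1), f17 (round 1), f38 (round 2). f29 never appears in any round.

f29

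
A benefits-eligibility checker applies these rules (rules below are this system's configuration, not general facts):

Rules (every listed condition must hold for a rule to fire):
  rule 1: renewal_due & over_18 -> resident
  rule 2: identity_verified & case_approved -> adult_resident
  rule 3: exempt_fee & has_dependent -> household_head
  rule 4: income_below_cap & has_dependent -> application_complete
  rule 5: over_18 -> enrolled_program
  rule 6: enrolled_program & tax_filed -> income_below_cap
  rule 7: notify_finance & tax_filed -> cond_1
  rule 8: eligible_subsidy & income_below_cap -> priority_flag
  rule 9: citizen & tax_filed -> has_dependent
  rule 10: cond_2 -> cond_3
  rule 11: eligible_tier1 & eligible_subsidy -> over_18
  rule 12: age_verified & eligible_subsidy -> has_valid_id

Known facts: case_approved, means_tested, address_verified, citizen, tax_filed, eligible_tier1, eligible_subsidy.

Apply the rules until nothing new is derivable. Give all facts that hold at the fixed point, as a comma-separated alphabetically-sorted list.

address_verified, application_complete, case_approved, citizen, eligible_subsidy, eligible_tier1, enrolled_program, has_dependent, income_below_cap, means_tested, over_18, priority_flag, tax_filed

[1] rule 9 [citizen & tax_filed -> has_dependent]; rule 11 [eligible_tier1 & eligible_subsidy -> over_18]. ⇒ new: has_dependent, over_18.
[2] rule 5 [over_18 -> enrolled_program]. ⇒ new: enrolled_program.
[3] rule 6 [enrolled_program & tax_filed -> income_below_cap]. ⇒ new: income_below_cap.
[4] rule 4 [income_below_cap & has_dependent -> application_complete]; rule 8 [eligible_subsidy & income_below_cap -> priority_flag]. ⇒ new: application_complete, priority_flag.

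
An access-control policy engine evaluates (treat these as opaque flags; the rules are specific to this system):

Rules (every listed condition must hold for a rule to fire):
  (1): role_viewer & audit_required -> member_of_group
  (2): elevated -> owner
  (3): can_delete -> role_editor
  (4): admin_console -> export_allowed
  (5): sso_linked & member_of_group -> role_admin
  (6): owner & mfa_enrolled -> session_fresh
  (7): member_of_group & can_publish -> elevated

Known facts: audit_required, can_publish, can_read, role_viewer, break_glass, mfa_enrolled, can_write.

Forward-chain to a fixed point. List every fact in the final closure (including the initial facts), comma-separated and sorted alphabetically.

audit_required, break_glass, can_publish, can_read, can_write, elevated, member_of_group, mfa_enrolled, owner, role_viewer, session_fresh

[1] (1) [role_viewer & audit_required -> member_of_group]. ⇒ new: member_of_group.
[2] (7) [member_of_group & can_publish -> elevated]. ⇒ new: elevated.
[3] (2) [elevated -> owner]. ⇒ new: owner.
[4] (6) [owner & mfa_enrolled -> session_fresh]. ⇒ new: session_fresh.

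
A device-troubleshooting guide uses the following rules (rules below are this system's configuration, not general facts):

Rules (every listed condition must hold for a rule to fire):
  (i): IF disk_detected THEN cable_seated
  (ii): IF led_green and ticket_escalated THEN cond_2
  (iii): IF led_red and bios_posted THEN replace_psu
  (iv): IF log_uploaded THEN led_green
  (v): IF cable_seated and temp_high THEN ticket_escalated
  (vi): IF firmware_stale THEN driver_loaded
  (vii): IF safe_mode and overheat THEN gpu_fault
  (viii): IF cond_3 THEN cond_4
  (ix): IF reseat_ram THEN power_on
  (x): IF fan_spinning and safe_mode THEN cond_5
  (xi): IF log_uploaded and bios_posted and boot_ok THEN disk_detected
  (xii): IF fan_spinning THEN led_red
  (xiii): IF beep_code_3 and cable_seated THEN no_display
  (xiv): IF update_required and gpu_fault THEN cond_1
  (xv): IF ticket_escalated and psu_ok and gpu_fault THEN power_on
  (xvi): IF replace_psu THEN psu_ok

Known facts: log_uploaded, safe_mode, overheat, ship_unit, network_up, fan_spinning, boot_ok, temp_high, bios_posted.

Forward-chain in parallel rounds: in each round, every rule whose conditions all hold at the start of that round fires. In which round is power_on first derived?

Round 1: (iv) [IF log_uploaded THEN led_green]; (vii) [IF safe_mode and overheat THEN gpu_fault]; (x) [IF fan_spinning and safe_mode THEN cond_5]; (xi) [IF log_uploaded and bios_posted and boot_ok THEN disk_detected]; (xii) [IF fan_spinning THEN led_red]. New: led_green, gpu_fault, cond_5, disk_detected, led_red.
Round 2: (i) [IF disk_detected THEN cable_seated]; (iii) [IF led_red and bios_posted THEN replace_psu]. New: cable_seated, replace_psu.
Round 3: (v) [IF cable_seated and temp_high THEN ticket_escalated]; (xvi) [IF replace_psu THEN psu_ok]. New: ticket_escalated, psu_ok.
Round 4: (ii) [IF led_green and ticket_escalated THEN cond_2]; (xv) [IF ticket_escalated and psu_ok and gpu_fault THEN power_on]. New: cond_2, power_on.
power_on first appears in round 4.

4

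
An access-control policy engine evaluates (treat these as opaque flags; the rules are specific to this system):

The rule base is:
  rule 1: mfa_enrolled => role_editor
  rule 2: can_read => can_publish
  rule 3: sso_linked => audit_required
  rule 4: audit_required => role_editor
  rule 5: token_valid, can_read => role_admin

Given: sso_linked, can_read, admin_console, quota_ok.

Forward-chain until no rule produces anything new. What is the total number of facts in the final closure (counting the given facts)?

Round 1 fires rule 2, rule 3, giving can_publish, audit_required.
Round 2 fires rule 4, giving role_editor.
Closure: {admin_console, audit_required, can_publish, can_read, quota_ok, role_editor, sso_linked} — 7 facts.

7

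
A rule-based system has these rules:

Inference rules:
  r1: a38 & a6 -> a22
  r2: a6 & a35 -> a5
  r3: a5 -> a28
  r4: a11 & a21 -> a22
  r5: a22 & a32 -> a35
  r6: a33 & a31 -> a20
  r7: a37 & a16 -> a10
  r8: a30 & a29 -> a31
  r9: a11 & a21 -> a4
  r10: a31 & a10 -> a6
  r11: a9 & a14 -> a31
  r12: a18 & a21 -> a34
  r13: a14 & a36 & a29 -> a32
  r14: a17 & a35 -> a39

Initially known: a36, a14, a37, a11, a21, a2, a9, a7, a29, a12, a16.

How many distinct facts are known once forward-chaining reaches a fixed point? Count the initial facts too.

Round 1: r4 [a11 & a21 -> a22]; r7 [a37 & a16 -> a10]; r9 [a11 & a21 -> a4]; r11 [a9 & a14 -> a31]; r13 [a14 & a36 & a29 -> a32]. Adds a22, a10, a4, a31, a32.
Round 2: r5 [a22 & a32 -> a35]; r10 [a31 & a10 -> a6]. Adds a35, a6.
Round 3: r2 [a6 & a35 -> a5]. Adds a5.
Round 4: r3 [a5 -> a28]. Adds a28.
Closure: {a10, a11, a12, a14, a16, a2, a21, a22, a28, a29, a31, a32, a35, a36, a37, a4, a5, a6, a7, a9} — 20 facts.

20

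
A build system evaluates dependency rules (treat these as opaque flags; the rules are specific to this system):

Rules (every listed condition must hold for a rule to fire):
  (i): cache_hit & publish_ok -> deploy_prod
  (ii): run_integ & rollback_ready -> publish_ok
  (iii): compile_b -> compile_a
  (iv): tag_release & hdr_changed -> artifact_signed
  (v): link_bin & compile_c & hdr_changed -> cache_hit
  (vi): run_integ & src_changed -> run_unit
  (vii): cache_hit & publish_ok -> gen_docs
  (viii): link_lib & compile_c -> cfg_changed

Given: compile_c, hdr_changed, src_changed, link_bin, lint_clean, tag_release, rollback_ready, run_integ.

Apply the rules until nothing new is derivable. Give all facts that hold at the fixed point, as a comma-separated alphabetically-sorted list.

artifact_signed, cache_hit, compile_c, deploy_prod, gen_docs, hdr_changed, link_bin, lint_clean, publish_ok, rollback_ready, run_integ, run_unit, src_changed, tag_release

Round 1: (ii) [run_integ & rollback_ready -> publish_ok]; (iv) [tag_release & hdr_changed -> artifact_signed]; (v) [link_bin & compile_c & hdr_changed -> cache_hit]; (vi) [run_integ & src_changed -> run_unit]. New: publish_ok, artifact_signed, cache_hit, run_unit.
Round 2: (i) [cache_hit & publish_ok -> deploy_prod]; (vii) [cache_hit & publish_ok -> gen_docs]. New: deploy_prod, gen_docs.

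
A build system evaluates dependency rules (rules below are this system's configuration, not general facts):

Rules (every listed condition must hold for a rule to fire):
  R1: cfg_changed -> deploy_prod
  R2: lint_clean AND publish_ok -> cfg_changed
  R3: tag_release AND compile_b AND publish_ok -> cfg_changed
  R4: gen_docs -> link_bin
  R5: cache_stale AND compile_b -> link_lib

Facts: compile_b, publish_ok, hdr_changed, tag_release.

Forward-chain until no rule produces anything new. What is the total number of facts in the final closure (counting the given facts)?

6

Round 1 — R3, derive cfg_changed.
Round 2 — R1, derive deploy_prod.
Closure: {cfg_changed, compile_b, deploy_prod, hdr_changed, publish_ok, tag_release} — 6 facts.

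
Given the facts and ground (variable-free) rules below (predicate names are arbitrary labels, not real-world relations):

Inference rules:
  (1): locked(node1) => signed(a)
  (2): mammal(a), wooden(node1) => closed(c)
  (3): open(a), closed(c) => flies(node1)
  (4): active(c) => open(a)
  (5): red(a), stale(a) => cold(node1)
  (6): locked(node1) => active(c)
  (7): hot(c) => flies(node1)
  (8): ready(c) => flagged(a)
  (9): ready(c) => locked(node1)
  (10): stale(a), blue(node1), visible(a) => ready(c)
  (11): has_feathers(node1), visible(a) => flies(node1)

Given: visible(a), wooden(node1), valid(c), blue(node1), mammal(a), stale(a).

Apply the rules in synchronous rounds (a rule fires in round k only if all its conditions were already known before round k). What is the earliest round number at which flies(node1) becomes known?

5

Round 1 fires (2), (10), giving closed(c), ready(c).
Round 2 fires (8), (9), giving flagged(a), locked(node1).
Round 3 fires (1), (6), giving signed(a), active(c).
Round 4 fires (4), giving open(a).
Round 5 fires (3), giving flies(node1).
flies(node1) first appears in round 5.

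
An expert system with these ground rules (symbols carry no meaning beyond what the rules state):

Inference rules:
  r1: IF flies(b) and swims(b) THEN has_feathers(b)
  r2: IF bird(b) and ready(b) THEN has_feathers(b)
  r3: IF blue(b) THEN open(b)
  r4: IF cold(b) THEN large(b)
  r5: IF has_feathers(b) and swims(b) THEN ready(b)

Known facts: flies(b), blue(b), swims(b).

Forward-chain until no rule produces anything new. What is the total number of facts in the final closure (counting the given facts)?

6

Round 1 — r1, r3, derive has_feathers(b), open(b).
Round 2 — r5, derive ready(b).
Closure: {blue(b), flies(b), has_feathers(b), open(b), ready(b), swims(b)} — 6 facts.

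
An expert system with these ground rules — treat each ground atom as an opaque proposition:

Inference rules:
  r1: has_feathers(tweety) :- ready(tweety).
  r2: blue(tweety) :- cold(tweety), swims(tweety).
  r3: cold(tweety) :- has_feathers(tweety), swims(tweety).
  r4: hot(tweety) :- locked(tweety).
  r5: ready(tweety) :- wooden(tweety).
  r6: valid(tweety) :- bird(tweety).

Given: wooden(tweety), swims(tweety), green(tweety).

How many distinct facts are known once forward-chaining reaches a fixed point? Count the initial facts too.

Round 1 fires r5, giving ready(tweety).
Round 2 fires r1, giving has_feathers(tweety).
Round 3 fires r3, giving cold(tweety).
Round 4 fires r2, giving blue(tweety).
Closure: {blue(tweety), cold(tweety), green(tweety), has_feathers(tweety), ready(tweety), swims(tweety), wooden(tweety)} — 7 facts.

7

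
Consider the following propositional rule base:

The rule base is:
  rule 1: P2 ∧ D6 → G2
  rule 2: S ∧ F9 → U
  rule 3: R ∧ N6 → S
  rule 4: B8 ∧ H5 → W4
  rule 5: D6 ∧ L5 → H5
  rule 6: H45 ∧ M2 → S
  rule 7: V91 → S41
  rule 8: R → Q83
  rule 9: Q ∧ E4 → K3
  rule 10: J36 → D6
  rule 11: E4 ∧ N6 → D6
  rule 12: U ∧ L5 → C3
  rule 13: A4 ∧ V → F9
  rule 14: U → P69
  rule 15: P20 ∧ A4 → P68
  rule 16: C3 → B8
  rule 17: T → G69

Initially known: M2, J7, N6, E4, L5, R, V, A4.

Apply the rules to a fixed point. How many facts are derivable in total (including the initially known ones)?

Round 1: rule 3 [R ∧ N6 → S]; rule 8 [R → Q83]; rule 11 [E4 ∧ N6 → D6]; rule 13 [A4 ∧ V → F9]. Adds S, Q83, D6, F9.
Round 2: rule 2 [S ∧ F9 → U]; rule 5 [D6 ∧ L5 → H5]. Adds U, H5.
Round 3: rule 12 [U ∧ L5 → C3]; rule 14 [U → P69]. Adds C3, P69.
Round 4: rule 16 [C3 → B8]. Adds B8.
Round 5: rule 4 [B8 ∧ H5 → W4]. Adds W4.
Closure: {A4, B8, C3, D6, E4, F9, H5, J7, L5, M2, N6, P69, Q83, R, S, U, V, W4} — 18 facts.

18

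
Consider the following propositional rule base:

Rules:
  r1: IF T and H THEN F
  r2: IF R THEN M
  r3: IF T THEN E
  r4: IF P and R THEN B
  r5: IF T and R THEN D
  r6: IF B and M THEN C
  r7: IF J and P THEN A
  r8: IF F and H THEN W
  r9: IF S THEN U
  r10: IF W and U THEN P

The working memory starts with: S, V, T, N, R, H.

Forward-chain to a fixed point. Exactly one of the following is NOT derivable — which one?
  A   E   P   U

[1] r1 [IF T and H THEN F]; r2 [IF R THEN M]; r3 [IF T THEN E]; r5 [IF T and R THEN D]; r9 [IF S THEN U]. ⇒ new: F, M, E, D, U.
[2] r8 [IF F and H THEN W]. ⇒ new: W.
[3] r10 [IF W and U THEN P]. ⇒ new: P.
[4] r4 [IF P and R THEN B]. ⇒ new: B.
[5] r6 [IF B and M THEN C]. ⇒ new: C.
Derived: P (round 3), E (round 1), U (round 1). A never appears in any round.

A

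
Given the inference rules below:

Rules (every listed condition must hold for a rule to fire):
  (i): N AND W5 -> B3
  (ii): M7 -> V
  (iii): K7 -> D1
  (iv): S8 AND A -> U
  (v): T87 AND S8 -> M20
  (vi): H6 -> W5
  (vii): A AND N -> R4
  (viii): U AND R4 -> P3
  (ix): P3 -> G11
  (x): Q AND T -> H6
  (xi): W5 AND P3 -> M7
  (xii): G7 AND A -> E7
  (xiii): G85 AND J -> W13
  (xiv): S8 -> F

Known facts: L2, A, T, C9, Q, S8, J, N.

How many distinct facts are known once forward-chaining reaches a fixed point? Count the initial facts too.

Round 1: (iv) [S8 AND A -> U]; (vii) [A AND N -> R4]; (x) [Q AND T -> H6]; (xiv) [S8 -> F]. New: U, R4, H6, F.
Round 2: (vi) [H6 -> W5]; (viii) [U AND R4 -> P3]. New: W5, P3.
Round 3: (i) [N AND W5 -> B3]; (ix) [P3 -> G11]; (xi) [W5 AND P3 -> M7]. New: B3, G11, M7.
Round 4: (ii) [M7 -> V]. New: V.
Closure: {A, B3, C9, F, G11, H6, J, L2, M7, N, P3, Q, R4, S8, T, U, V, W5} — 18 facts.

18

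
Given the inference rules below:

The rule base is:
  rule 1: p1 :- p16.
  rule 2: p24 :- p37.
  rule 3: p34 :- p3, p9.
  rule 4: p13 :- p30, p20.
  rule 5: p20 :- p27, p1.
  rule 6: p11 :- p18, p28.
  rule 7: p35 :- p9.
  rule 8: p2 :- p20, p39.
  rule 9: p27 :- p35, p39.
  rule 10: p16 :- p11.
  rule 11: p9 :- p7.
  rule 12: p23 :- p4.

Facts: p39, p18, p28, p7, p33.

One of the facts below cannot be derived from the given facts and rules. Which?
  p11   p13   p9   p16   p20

p13

Round 1 fires rule 6, rule 11, giving p11, p9.
Round 2 fires rule 7, rule 10, giving p35, p16.
Round 3 fires rule 1, rule 9, giving p1, p27.
Round 4 fires rule 5, giving p20.
Round 5 fires rule 8, giving p2.
Derived: p11 (round 1), p9 (round 1), p20 (round 4), p16 (round 2). p13 never appears in any round.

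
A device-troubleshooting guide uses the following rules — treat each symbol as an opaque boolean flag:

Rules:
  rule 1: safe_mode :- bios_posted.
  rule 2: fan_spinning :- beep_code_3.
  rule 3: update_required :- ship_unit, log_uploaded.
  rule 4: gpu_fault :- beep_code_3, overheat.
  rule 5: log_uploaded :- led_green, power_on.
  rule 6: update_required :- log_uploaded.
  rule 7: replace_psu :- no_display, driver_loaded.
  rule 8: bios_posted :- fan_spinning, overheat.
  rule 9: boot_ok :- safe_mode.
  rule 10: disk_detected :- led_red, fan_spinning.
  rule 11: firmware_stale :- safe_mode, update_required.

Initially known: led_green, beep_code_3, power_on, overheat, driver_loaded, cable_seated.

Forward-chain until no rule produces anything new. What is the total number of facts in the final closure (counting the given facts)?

Round 1: rule 2 [fan_spinning :- beep_code_3.]; rule 4 [gpu_fault :- beep_code_3, overheat.]; rule 5 [log_uploaded :- led_green, power_on.]. New: fan_spinning, gpu_fault, log_uploaded.
Round 2: rule 6 [update_required :- log_uploaded.]; rule 8 [bios_posted :- fan_spinning, overheat.]. New: update_required, bios_posted.
Round 3: rule 1 [safe_mode :- bios_posted.]. New: safe_mode.
Round 4: rule 9 [boot_ok :- safe_mode.]; rule 11 [firmware_stale :- safe_mode, update_required.]. New: boot_ok, firmware_stale.
Closure: {beep_code_3, bios_posted, boot_ok, cable_seated, driver_loaded, fan_spinning, firmware_stale, gpu_fault, led_green, log_uploaded, overheat, power_on, safe_mode, update_required} — 14 facts.

14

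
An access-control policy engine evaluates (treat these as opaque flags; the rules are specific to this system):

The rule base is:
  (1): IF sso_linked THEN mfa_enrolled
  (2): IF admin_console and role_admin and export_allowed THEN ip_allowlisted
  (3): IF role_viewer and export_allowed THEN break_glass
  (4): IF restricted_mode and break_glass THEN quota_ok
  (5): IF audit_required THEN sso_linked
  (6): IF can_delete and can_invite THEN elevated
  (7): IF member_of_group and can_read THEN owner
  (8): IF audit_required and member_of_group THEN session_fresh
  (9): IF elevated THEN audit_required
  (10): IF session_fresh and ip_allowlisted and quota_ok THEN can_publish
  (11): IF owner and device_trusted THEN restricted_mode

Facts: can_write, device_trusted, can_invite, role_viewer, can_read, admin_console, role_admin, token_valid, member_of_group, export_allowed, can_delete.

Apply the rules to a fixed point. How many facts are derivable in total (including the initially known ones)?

22

Round 1 — (2), (3), (6), (7), derive ip_allowlisted, break_glass, elevated, owner.
Round 2 — (9), (11), derive audit_required, restricted_mode.
Round 3 — (4), (5), (8), derive quota_ok, sso_linked, session_fresh.
Round 4 — (1), (10), derive mfa_enrolled, can_publish.
Closure: {admin_console, audit_required, break_glass, can_delete, can_invite, can_publish, can_read, can_write, device_trusted, elevated, export_allowed, ip_allowlisted, member_of_group, mfa_enrolled, owner, quota_ok, restricted_mode, role_admin, role_viewer, session_fresh, sso_linked, token_valid} — 22 facts.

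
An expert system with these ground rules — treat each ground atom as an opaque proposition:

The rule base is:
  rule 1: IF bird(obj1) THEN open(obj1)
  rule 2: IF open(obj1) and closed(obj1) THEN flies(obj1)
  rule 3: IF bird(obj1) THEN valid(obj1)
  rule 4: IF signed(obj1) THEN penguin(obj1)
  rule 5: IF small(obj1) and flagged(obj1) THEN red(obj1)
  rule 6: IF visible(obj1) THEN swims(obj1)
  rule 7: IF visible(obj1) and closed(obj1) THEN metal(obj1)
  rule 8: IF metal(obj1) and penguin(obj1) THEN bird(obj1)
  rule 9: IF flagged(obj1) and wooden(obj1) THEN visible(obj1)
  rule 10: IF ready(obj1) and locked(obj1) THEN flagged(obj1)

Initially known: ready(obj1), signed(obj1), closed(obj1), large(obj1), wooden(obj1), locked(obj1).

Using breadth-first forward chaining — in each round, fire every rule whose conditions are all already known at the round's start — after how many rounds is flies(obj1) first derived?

Round 1 fires rule 4, rule 10, giving penguin(obj1), flagged(obj1).
Round 2 fires rule 9, giving visible(obj1).
Round 3 fires rule 6, rule 7, giving swims(obj1), metal(obj1).
Round 4 fires rule 8, giving bird(obj1).
Round 5 fires rule 1, rule 3, giving open(obj1), valid(obj1).
Round 6 fires rule 2, giving flies(obj1).
flies(obj1) first appears in round 6.

6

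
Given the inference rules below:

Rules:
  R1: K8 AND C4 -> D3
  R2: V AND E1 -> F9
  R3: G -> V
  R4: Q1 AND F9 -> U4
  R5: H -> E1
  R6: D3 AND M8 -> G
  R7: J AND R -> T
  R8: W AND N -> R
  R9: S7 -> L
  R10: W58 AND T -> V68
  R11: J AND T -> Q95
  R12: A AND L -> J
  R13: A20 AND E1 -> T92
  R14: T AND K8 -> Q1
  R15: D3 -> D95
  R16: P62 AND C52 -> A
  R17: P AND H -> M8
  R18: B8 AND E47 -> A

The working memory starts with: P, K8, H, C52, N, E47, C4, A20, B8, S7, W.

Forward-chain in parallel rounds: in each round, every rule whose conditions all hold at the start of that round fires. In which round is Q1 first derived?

Round 1: R1 [K8 AND C4 -> D3]; R5 [H -> E1]; R8 [W AND N -> R]; R9 [S7 -> L]; R17 [P AND H -> M8]; R18 [B8 AND E47 -> A]. Adds D3, E1, R, L, M8, A.
Round 2: R6 [D3 AND M8 -> G]; R12 [A AND L -> J]; R13 [A20 AND E1 -> T92]; R15 [D3 -> D95]. Adds G, J, T92, D95.
Round 3: R3 [G -> V]; R7 [J AND R -> T]. Adds V, T.
Round 4: R2 [V AND E1 -> F9]; R11 [J AND T -> Q95]; R14 [T AND K8 -> Q1]. Adds F9, Q95, Q1.
Q1 first appears in round 4.

4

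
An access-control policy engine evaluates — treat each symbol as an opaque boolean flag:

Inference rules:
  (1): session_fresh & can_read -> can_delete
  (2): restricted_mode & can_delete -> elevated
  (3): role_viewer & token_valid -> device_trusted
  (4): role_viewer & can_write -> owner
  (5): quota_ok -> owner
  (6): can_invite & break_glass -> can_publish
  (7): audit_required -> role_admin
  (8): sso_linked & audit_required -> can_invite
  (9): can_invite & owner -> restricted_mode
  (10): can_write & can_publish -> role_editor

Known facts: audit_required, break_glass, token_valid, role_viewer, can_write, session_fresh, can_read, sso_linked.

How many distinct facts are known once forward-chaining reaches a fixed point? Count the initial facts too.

Round 1 fires (1), (3), (4), (7), (8), giving can_delete, device_trusted, owner, role_admin, can_invite.
Round 2 fires (6), (9), giving can_publish, restricted_mode.
Round 3 fires (2), (10), giving elevated, role_editor.
Closure: {audit_required, break_glass, can_delete, can_invite, can_publish, can_read, can_write, device_trusted, elevated, owner, restricted_mode, role_admin, role_editor, role_viewer, session_fresh, sso_linked, token_valid} — 17 facts.

17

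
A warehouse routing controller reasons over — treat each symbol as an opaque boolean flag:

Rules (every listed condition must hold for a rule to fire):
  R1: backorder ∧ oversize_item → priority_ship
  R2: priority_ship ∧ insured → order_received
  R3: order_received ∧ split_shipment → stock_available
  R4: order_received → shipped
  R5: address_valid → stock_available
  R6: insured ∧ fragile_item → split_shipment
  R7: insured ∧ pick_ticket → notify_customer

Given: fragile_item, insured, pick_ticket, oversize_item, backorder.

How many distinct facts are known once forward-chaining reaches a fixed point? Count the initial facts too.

11

Round 1 fires R1, R6, R7, giving priority_ship, split_shipment, notify_customer.
Round 2 fires R2, giving order_received.
Round 3 fires R3, R4, giving stock_available, shipped.
Closure: {backorder, fragile_item, insured, notify_customer, order_received, oversize_item, pick_ticket, priority_ship, shipped, split_shipment, stock_available} — 11 facts.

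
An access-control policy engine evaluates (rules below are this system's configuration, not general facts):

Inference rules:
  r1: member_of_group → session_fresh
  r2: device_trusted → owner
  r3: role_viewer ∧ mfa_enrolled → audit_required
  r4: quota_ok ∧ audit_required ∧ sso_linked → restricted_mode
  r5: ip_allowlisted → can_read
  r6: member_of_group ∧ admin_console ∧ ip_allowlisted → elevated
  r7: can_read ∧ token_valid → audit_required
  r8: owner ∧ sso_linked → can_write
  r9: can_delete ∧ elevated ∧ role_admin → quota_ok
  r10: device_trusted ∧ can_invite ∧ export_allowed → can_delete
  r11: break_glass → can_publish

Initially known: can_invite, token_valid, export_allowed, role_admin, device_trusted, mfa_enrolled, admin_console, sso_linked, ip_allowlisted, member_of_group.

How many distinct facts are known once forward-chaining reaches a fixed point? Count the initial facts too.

Round 1 fires r1, r2, r5, r6, r10, giving session_fresh, owner, can_read, elevated, can_delete.
Round 2 fires r7, r8, r9, giving audit_required, can_write, quota_ok.
Round 3 fires r4, giving restricted_mode.
Closure: {admin_console, audit_required, can_delete, can_invite, can_read, can_write, device_trusted, elevated, export_allowed, ip_allowlisted, member_of_group, mfa_enrolled, owner, quota_ok, restricted_mode, role_admin, session_fresh, sso_linked, token_valid} — 19 facts.

19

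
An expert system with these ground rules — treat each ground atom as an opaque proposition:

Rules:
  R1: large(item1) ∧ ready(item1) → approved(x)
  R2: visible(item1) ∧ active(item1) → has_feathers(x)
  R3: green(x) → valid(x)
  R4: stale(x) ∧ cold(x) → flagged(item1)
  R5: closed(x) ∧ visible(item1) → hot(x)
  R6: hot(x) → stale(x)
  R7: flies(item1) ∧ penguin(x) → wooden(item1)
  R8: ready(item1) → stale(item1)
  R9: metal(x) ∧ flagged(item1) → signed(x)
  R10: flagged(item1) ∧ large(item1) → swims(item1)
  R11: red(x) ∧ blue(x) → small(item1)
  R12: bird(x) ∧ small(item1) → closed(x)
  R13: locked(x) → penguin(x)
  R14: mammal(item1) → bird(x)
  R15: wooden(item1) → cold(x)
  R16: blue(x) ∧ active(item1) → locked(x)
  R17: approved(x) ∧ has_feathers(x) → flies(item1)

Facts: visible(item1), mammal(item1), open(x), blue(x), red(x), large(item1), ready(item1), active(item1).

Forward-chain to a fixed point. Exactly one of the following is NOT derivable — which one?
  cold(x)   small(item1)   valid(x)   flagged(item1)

Round 1 — R1, R2, R8, R11, R14, R16, derive approved(x), has_feathers(x), stale(item1), small(item1), bird(x), locked(x).
Round 2 — R12, R13, R17, derive closed(x), penguin(x), flies(item1).
Round 3 — R5, R7, derive hot(x), wooden(item1).
Round 4 — R6, R15, derive stale(x), cold(x).
Round 5 — R4, derive flagged(item1).
Round 6 — R10, derive swims(item1).
Derived: flagged(item1) (round 5), small(item1) (round 1), cold(x) (round 4). valid(x) never appears in any round.

valid(x)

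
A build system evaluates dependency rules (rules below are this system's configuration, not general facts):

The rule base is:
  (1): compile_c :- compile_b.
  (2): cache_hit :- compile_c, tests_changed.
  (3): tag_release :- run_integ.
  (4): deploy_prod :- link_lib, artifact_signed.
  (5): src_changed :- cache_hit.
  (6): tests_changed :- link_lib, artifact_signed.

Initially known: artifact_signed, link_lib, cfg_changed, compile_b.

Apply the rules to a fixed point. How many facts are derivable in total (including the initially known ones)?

9

Round 1: (1) [compile_c :- compile_b.]; (4) [deploy_prod :- link_lib, artifact_signed.]; (6) [tests_changed :- link_lib, artifact_signed.]. Adds compile_c, deploy_prod, tests_changed.
Round 2: (2) [cache_hit :- compile_c, tests_changed.]. Adds cache_hit.
Round 3: (5) [src_changed :- cache_hit.]. Adds src_changed.
Closure: {artifact_signed, cache_hit, cfg_changed, compile_b, compile_c, deploy_prod, link_lib, src_changed, tests_changed} — 9 facts.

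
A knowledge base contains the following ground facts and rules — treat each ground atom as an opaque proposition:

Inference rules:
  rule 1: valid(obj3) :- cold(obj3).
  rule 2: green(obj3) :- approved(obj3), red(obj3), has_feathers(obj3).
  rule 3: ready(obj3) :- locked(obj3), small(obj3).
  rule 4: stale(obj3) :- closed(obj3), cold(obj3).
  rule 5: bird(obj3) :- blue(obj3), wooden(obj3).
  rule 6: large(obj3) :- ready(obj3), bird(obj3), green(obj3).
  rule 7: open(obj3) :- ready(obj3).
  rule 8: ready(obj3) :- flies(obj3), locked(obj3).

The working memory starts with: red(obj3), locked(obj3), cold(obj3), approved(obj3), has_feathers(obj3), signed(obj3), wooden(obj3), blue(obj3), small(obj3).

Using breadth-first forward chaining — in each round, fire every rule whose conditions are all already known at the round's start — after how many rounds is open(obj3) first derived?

2

[1] rule 1 [valid(obj3) :- cold(obj3).]; rule 2 [green(obj3) :- approved(obj3), red(obj3), has_feathers(obj3).]; rule 3 [ready(obj3) :- locked(obj3), small(obj3).]; rule 5 [bird(obj3) :- blue(obj3), wooden(obj3).]. ⇒ new: valid(obj3), green(obj3), ready(obj3), bird(obj3).
[2] rule 6 [large(obj3) :- ready(obj3), bird(obj3), green(obj3).]; rule 7 [open(obj3) :- ready(obj3).]. ⇒ new: large(obj3), open(obj3).
open(obj3) first appears in round 2.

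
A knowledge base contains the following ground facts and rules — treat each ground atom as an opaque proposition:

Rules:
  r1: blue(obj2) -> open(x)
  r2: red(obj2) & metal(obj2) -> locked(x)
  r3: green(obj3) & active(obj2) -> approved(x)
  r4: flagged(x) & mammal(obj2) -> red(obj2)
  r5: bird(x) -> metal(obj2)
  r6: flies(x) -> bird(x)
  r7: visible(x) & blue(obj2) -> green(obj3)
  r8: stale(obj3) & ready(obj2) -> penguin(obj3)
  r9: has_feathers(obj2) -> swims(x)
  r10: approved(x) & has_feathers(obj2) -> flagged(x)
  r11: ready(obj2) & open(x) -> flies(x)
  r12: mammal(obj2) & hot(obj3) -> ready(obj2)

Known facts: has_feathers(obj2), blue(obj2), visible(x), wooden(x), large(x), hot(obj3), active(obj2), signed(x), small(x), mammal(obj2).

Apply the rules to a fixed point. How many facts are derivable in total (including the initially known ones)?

21

Round 1 fires r1, r7, r9, r12, giving open(x), green(obj3), swims(x), ready(obj2).
Round 2 fires r3, r11, giving approved(x), flies(x).
Round 3 fires r6, r10, giving bird(x), flagged(x).
Round 4 fires r4, r5, giving red(obj2), metal(obj2).
Round 5 fires r2, giving locked(x).
Closure: {active(obj2), approved(x), bird(x), blue(obj2), flagged(x), flies(x), green(obj3), has_feathers(obj2), hot(obj3), large(x), locked(x), mammal(obj2), metal(obj2), open(x), ready(obj2), red(obj2), signed(x), small(x), swims(x), visible(x), wooden(x)} — 21 facts.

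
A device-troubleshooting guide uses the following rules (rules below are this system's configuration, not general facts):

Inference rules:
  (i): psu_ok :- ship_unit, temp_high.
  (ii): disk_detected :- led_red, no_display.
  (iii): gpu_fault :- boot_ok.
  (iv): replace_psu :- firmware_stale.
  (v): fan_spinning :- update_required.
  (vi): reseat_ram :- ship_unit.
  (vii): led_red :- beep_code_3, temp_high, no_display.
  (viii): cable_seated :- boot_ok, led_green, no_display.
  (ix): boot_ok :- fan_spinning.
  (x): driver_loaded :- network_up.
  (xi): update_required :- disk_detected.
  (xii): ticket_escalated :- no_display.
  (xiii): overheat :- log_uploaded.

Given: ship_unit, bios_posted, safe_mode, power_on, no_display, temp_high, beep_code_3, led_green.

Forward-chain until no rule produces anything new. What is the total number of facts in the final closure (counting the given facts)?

Round 1: (i) [psu_ok :- ship_unit, temp_high.]; (vi) [reseat_ram :- ship_unit.]; (vii) [led_red :- beep_code_3, temp_high, no_display.]; (xii) [ticket_escalated :- no_display.]. New: psu_ok, reseat_ram, led_red, ticket_escalated.
Round 2: (ii) [disk_detected :- led_red, no_display.]. New: disk_detected.
Round 3: (xi) [update_required :- disk_detected.]. New: update_required.
Round 4: (v) [fan_spinning :- update_required.]. New: fan_spinning.
Round 5: (ix) [boot_ok :- fan_spinning.]. New: boot_ok.
Round 6: (iii) [gpu_fault :- boot_ok.]; (viii) [cable_seated :- boot_ok, led_green, no_display.]. New: gpu_fault, cable_seated.
Closure: {beep_code_3, bios_posted, boot_ok, cable_seated, disk_detected, fan_spinning, gpu_fault, led_green, led_red, no_display, power_on, psu_ok, reseat_ram, safe_mode, ship_unit, temp_high, ticket_escalated, update_required} — 18 facts.

18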